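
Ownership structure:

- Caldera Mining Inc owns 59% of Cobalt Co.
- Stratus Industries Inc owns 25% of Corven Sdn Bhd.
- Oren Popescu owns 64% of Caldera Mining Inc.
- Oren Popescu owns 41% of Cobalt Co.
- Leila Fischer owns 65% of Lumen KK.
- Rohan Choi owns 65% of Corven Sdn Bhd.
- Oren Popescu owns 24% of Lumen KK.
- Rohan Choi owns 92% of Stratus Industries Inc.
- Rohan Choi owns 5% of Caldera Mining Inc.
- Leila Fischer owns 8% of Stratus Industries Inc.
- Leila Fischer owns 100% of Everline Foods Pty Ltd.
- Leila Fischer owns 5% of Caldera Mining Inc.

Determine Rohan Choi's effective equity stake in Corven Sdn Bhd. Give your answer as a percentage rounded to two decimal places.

Rohan reaches Corven along 2 paths.
Via Stratus: 92% × 25% = 23%.
Direct stake: 65% = 65%.
Total: 23% + 65% = 88%.
Rounded: 88.00%.

88.00%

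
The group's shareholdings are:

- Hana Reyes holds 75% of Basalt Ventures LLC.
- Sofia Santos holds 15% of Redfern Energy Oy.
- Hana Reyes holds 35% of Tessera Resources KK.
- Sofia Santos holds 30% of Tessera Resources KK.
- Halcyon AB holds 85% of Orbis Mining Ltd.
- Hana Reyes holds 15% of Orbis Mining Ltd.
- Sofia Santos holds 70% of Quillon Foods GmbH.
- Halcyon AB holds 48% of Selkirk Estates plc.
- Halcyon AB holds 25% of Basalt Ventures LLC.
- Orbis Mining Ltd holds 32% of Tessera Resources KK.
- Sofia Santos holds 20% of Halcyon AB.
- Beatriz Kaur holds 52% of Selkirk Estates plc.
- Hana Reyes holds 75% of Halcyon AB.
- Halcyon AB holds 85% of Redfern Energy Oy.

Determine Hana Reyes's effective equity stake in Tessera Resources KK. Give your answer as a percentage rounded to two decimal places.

60.20%

Hana reaches Tessera along 3 paths.
Direct stake: 35% = 35%.
Via Halcyon → Orbis: 75% × 85% × 32% = 20.4%.
Via Orbis: 15% × 32% = 4.8%.
Total: 35% + 20.4% + 4.8% = 60.2%.
Rounded: 60.20%.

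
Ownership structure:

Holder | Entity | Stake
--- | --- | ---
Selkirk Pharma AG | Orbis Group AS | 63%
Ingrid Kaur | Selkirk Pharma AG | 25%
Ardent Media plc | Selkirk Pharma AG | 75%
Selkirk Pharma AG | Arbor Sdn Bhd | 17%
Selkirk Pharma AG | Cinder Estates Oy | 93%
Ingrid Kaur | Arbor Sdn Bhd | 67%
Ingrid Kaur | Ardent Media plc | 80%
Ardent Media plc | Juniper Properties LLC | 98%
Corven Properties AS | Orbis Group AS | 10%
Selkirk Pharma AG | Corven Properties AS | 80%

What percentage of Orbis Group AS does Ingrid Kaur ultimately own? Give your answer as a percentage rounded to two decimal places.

Ingrid reaches Orbis along 4 paths.
Via Ardent → Selkirk: 80% × 75% × 63% = 37.8%.
Via Selkirk: 25% × 63% = 15.75%.
Via Ardent → Selkirk → Corven: 80% × 75% × 80% × 10% = 4.8%.
Via Selkirk → Corven: 25% × 80% × 10% = 2%.
Total: 37.8% + 15.75% + 4.8% + 2% = 60.35%.

60.35%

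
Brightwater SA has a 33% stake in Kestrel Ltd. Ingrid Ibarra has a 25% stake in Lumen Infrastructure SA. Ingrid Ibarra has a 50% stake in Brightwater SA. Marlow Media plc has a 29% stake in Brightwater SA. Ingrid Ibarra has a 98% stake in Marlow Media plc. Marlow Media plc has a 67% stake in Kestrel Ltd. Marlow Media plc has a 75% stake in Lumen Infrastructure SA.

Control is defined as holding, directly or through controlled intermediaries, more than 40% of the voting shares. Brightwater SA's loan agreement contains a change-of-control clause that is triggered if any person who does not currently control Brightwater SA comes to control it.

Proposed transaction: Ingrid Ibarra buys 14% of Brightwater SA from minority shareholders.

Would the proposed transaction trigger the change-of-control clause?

The purchase changes only Ingrid's holdings, so Ingrid is the only person who could newly come to control Brightwater.
Ingrid holds 98% of Marlow, so Ingrid controls Marlow.
Ingrid and Marlow together hold 50% + 29% = 79% of Brightwater, so Ingrid controls Brightwater.
So Ingrid already controls Brightwater before the transaction.
After the purchase, Ingrid's direct stake in Brightwater rises to 50% + 14% = 64%.
Ingrid controlled Brightwater already, so this is not a new person acquiring control; every other person's position is unchanged or reduced.
No new person acquires control, so the clause is not triggered.

No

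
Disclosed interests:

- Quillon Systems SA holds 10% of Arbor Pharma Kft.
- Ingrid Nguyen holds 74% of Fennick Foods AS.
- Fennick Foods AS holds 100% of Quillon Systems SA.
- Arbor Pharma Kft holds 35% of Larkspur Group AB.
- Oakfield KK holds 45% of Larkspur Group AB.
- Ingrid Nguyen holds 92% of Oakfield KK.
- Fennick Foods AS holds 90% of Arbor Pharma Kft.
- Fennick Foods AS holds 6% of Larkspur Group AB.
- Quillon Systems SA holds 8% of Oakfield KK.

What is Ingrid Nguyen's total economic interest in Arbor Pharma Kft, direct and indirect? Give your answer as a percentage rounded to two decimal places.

74.00%

Ingrid reaches Arbor along 2 paths.
Via Fennick → Quillon: 74% × 100% × 10% = 7.4%.
Via Fennick: 74% × 90% = 66.6%.
Total: 7.4% + 66.6% = 74%.
Rounded: 74.00%.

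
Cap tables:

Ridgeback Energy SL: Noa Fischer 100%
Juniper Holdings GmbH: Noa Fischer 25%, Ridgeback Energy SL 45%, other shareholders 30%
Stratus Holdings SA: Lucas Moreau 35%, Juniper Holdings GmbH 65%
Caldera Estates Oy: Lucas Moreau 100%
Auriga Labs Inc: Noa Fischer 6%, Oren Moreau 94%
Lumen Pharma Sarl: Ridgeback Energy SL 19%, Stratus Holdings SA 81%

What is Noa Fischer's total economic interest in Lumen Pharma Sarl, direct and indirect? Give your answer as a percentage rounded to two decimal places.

55.86%

Noa reaches Lumen along 3 paths.
Via Ridgeback: 100% × 19% = 19%.
Via Juniper → Stratus: 25% × 65% × 81% = 13.1625%.
Via Ridgeback → Juniper → Stratus: 100% × 45% × 65% × 81% = 23.6925%.
Total: 19% + 13.1625% + 23.6925% = 55.855%.
Rounded: 55.86%.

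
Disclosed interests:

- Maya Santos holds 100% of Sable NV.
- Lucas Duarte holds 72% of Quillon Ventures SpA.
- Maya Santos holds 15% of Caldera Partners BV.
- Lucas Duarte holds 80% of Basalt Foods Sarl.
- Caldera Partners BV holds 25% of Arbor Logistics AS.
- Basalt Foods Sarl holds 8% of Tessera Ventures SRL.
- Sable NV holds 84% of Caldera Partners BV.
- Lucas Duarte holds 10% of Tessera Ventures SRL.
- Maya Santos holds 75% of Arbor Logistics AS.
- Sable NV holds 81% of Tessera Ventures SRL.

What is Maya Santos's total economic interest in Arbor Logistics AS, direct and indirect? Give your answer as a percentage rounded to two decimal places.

99.75%

Maya reaches Arbor along 3 paths.
Via Sable → Caldera: 100% × 84% × 25% = 21%.
Via Caldera: 15% × 25% = 3.75%.
Direct stake: 75% = 75%.
Total: 21% + 3.75% + 75% = 99.75%.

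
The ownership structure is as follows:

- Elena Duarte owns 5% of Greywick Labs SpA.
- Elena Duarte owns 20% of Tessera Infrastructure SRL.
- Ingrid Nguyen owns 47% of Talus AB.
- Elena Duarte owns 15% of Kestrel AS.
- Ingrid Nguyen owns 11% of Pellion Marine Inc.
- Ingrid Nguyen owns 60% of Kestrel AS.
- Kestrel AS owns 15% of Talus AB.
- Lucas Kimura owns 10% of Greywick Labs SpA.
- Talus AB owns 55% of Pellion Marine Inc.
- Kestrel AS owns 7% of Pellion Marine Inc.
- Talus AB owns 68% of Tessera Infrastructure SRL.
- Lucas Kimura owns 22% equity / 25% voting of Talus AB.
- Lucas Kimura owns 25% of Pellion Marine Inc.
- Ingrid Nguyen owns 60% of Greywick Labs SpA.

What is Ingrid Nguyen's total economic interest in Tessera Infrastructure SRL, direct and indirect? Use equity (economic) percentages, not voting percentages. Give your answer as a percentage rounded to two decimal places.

Ingrid reaches Tessera along 2 paths.
Via Kestrel → Talus: 60% × 15% × 68% = 6.12%.
Via Talus: 47% × 68% = 31.96%.
Total: 6.12% + 31.96% = 38.08%.

38.08%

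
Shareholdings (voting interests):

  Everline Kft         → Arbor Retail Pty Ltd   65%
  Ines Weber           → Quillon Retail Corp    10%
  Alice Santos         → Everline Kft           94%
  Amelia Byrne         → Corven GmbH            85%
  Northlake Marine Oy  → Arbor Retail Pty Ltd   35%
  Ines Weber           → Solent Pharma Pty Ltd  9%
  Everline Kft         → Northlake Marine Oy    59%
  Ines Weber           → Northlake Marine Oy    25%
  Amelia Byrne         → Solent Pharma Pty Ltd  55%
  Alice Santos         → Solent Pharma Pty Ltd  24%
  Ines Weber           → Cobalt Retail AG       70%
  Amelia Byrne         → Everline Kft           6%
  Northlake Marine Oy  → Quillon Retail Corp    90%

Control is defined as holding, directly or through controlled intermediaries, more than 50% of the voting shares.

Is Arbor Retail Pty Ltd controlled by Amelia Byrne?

No

Amelia holds 85% of Corven, so Amelia controls Corven.
Amelia holds 55% of Solent, so Amelia controls Solent.
Neither Amelia nor any entity Amelia controls holds any voting interest in Arbor.
So Amelia does not control Arbor.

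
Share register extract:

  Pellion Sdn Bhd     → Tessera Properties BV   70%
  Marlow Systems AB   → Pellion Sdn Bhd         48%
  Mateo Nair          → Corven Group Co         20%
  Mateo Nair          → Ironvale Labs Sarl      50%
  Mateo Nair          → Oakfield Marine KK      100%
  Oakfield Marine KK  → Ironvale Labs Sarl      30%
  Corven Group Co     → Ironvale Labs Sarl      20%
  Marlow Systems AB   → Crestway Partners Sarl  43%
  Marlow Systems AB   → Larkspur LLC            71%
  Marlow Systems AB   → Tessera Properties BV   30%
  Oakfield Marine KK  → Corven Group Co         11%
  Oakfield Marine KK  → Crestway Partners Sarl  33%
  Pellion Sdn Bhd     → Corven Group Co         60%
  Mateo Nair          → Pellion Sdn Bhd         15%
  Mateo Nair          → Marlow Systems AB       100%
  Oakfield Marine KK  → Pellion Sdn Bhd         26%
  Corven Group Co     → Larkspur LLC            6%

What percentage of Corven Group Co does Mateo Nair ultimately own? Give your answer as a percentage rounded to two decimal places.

84.40%

Mateo reaches Corven along 5 paths.
Via Marlow → Pellion: 100% × 48% × 60% = 28.8%.
Via Oakfield → Pellion: 100% × 26% × 60% = 15.6%.
Via Pellion: 15% × 60% = 9%.
Direct stake: 20% = 20%.
Via Oakfield: 100% × 11% = 11%.
Total: 28.8% + 15.6% + 9% + 20% + 11% = 84.4%.
Rounded: 84.40%.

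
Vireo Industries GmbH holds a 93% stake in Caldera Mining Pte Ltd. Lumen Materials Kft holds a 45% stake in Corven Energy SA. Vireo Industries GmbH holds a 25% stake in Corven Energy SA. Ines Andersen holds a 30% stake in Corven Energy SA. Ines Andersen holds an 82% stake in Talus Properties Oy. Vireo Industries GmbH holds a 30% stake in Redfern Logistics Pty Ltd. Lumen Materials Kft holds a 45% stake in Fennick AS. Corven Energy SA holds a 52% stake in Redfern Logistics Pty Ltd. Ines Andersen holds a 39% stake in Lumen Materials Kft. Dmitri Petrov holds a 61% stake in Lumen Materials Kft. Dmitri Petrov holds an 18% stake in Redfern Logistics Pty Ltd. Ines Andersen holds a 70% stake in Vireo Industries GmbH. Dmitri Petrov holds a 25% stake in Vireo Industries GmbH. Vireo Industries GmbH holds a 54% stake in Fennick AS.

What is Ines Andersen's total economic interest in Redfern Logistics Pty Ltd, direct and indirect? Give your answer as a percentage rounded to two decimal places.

Ines reaches Redfern along 4 paths.
Via Vireo: 70% × 30% = 21%.
Via Lumen → Corven: 39% × 45% × 52% = 9.126%.
Via Vireo → Corven: 70% × 25% × 52% = 9.1%.
Via Corven: 30% × 52% = 15.6%.
Total: 21% + 9.126% + 9.1% + 15.6% = 54.826%.
Rounded: 54.83%.

54.83%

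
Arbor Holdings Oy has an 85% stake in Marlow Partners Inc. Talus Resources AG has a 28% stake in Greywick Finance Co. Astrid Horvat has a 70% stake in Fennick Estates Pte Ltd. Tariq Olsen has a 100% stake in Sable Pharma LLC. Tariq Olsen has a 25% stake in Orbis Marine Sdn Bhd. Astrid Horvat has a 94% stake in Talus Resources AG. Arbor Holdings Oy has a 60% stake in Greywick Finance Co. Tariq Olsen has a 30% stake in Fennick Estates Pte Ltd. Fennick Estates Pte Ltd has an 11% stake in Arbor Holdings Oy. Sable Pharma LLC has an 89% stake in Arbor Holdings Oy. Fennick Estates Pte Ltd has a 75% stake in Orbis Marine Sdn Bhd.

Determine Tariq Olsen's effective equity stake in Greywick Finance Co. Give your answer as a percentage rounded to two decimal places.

55.38%

Tariq reaches Greywick along 2 paths.
Via Sable → Arbor: 100% × 89% × 60% = 53.4%.
Via Fennick → Arbor: 30% × 11% × 60% = 1.98%.
Total: 53.4% + 1.98% = 55.38%.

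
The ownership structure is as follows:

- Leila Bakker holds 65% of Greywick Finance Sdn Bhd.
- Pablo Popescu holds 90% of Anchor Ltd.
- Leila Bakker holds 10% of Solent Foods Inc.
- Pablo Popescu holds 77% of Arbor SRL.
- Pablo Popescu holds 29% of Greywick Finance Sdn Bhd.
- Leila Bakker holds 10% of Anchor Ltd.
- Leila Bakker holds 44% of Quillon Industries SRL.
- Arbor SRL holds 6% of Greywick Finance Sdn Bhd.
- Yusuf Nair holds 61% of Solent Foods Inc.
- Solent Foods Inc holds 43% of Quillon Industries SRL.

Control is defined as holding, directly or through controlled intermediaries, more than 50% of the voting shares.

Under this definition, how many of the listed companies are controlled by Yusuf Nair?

Yusuf holds 61% of Solent, so Yusuf controls Solent.
No other company's threshold is met.
Yusuf controls 1 company.

1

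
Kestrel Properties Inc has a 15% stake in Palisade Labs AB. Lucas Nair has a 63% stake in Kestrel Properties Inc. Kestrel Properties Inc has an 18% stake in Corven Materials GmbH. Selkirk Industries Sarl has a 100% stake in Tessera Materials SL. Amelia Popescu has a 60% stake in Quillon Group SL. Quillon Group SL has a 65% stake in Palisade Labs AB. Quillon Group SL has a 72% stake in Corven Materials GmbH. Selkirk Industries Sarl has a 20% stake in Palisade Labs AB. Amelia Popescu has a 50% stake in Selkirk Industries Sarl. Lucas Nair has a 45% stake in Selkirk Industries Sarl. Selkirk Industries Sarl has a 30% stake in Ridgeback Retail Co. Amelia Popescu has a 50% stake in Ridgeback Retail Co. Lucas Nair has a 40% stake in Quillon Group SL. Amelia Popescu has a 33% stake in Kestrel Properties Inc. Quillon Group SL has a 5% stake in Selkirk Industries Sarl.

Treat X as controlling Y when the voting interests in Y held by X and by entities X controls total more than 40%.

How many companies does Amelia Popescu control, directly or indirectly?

Amelia holds 60% of Quillon, so Amelia controls Quillon.
Quillon holds 72% of Corven, so Amelia controls Corven.
Amelia and Quillon together hold 50% + 5% = 55% of Selkirk, so Amelia controls Selkirk.
Amelia and Selkirk together hold 50% + 30% = 80% of Ridgeback, so Amelia controls Ridgeback.
Selkirk holds 100% of Tessera, so Amelia controls Tessera.
Selkirk and Quillon together hold 20% + 65% = 85% of Palisade, so Amelia controls Palisade.
No other company's threshold is met.
Amelia controls 6 companies.

6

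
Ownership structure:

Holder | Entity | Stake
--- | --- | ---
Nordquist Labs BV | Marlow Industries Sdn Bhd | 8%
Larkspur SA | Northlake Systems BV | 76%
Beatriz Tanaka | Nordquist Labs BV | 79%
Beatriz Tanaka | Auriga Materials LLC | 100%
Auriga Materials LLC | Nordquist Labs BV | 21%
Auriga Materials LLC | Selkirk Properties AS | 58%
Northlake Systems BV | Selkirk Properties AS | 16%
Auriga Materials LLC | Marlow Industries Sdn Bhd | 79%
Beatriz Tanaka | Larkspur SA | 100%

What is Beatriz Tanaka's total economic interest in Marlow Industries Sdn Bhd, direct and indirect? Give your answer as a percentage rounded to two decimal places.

Beatriz reaches Marlow along 3 paths.
Via Auriga: 100% × 79% = 79%.
Via Nordquist: 79% × 8% = 6.32%.
Via Auriga → Nordquist: 100% × 21% × 8% = 1.68%.
Total: 79% + 6.32% + 1.68% = 87%.
Rounded: 87.00%.

87.00%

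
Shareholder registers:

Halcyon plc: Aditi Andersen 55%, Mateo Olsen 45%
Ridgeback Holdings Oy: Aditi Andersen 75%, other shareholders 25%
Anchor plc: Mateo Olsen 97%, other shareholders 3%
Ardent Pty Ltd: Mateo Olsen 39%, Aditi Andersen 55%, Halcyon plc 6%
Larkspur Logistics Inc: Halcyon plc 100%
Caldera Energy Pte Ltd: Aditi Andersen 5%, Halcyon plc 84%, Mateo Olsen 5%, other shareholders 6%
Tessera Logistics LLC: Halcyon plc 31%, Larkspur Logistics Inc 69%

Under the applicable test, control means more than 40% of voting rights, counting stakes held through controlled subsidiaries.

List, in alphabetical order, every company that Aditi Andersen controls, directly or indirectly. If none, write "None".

Ardent Pty Ltd, Caldera Energy Pte Ltd, Halcyon plc, Larkspur Logistics Inc, Ridgeback Holdings Oy, Tessera Logistics LLC

Aditi holds 55% of Halcyon, so Aditi controls Halcyon.
Aditi holds 75% of Ridgeback, so Aditi controls Ridgeback.
Aditi and Halcyon together hold 55% + 6% = 61% of Ardent, so Aditi controls Ardent.
Halcyon holds 100% of Larkspur, so Aditi controls Larkspur.
Aditi and Halcyon together hold 5% + 84% = 89% of Caldera, so Aditi controls Caldera.
Halcyon and Larkspur together hold 31% + 69% = 100% of Tessera, so Aditi controls Tessera.
No other company's threshold is met.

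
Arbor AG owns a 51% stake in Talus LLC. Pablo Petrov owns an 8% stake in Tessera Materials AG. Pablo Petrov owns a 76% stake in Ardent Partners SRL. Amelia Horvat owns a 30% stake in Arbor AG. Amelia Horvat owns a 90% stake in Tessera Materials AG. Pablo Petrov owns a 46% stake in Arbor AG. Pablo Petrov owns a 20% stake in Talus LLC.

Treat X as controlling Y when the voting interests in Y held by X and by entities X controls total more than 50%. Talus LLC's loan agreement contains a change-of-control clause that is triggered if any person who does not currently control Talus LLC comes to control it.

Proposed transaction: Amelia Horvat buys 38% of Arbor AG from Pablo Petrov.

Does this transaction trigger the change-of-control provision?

Yes

The purchase adds only to Amelia's holdings (Pablo's stake shrinks), so Amelia is the only person who could newly come to control Talus.
Amelia holds 90% of Tessera, so Amelia controls Tessera.
Neither Amelia nor any entity Amelia controls holds any voting interest in Talus.
So before the transaction, Amelia does not control Talus.
After the purchase, Amelia's direct stake in Arbor rises to 30% + 38% = 68%, and Pablo's stake falls to 8%.
Amelia holds 68% of Arbor, so Amelia controls Arbor.
Arbor holds 51% of Talus, so Amelia controls Talus.
Amelia did not control Talus before and does after, so the clause is triggered.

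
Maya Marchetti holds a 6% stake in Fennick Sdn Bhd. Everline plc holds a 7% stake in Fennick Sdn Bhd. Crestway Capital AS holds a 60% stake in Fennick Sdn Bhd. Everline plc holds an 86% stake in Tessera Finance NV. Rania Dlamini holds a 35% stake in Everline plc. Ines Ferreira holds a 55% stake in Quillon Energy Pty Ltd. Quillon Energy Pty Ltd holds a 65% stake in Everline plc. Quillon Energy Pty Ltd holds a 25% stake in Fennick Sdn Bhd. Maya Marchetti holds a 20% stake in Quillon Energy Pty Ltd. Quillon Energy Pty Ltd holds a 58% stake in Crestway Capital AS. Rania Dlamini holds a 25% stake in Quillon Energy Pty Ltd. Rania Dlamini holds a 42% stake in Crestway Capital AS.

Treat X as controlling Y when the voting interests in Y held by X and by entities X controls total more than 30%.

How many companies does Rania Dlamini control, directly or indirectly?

Rania holds 35% of Everline, so Rania controls Everline.
Rania holds 42% of Crestway, so Rania controls Crestway.
Everline holds 86% of Tessera, so Rania controls Tessera.
Crestway and Everline together hold 60% + 7% = 67% of Fennick, so Rania controls Fennick.
No other company's threshold is met.
Rania controls 4 companies.

4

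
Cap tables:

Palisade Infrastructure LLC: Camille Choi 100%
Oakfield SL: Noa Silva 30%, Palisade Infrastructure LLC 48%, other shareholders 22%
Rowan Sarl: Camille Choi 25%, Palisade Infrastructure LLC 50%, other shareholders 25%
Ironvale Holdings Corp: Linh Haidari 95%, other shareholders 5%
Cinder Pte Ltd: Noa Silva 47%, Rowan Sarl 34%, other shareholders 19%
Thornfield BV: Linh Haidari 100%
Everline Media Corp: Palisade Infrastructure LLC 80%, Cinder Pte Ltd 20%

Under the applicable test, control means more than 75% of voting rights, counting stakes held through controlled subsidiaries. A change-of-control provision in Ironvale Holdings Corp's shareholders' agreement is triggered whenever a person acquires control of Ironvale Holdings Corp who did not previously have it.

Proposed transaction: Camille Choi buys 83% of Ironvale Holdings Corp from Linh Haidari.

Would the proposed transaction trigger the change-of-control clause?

Yes

The purchase adds only to Camille's holdings (Linh's stake shrinks), so Camille is the only person who could newly come to control Ironvale.
Camille holds 100% of Palisade, so Camille controls Palisade.
Palisade holds 80% of Everline, so Camille controls Everline.
Neither Camille nor any entity Camille controls holds any voting interest in Ironvale.
So before the transaction, Camille does not control Ironvale.
After the purchase, Camille holds 83% of Ironvale directly, and Linh's stake falls to 12%.
Camille holds 83% of Ironvale, so Camille controls Ironvale.
Camille did not control Ironvale before and does after, so the clause is triggered.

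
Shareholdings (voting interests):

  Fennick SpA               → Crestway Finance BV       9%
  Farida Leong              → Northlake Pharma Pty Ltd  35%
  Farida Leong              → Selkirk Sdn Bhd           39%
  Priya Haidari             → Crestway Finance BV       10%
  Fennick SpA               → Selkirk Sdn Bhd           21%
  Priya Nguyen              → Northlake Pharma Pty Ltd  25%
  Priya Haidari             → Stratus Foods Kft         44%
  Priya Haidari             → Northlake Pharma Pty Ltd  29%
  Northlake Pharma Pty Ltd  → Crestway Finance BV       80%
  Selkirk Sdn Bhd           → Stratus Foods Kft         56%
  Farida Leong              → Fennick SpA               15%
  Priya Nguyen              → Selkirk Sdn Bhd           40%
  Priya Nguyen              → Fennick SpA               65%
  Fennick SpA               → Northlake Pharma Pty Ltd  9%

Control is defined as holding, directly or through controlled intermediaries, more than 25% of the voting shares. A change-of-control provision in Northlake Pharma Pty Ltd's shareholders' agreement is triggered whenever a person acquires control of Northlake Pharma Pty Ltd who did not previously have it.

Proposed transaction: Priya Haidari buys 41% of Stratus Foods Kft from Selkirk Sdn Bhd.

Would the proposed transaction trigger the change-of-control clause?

No

The purchase adds only to Priya Haidari's holdings (Selkirk's stake shrinks), so Priya Haidari is the only person who could newly come to control Northlake.
Priya Haidari holds 29% of Northlake, so Priya Haidari controls Northlake.
So Priya Haidari already controls Northlake before the transaction.
After the purchase, Priya Haidari's direct stake in Stratus rises to 44% + 41% = 85%, and Selkirk's stake falls to 15%.
Priya Haidari controlled Northlake already, so this is not a new person acquiring control; every other person's position is unchanged or reduced.
No new person acquires control, so the clause is not triggered.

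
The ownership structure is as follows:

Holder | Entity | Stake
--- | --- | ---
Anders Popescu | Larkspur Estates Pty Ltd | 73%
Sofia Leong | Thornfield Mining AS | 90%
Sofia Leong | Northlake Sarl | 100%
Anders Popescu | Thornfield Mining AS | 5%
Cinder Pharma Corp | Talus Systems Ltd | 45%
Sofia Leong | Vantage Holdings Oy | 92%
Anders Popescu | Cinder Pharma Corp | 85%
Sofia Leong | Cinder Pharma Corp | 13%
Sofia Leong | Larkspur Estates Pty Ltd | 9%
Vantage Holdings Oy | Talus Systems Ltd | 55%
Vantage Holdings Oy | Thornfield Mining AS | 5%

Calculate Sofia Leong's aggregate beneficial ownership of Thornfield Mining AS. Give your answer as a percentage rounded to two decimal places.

94.60%

Sofia reaches Thornfield along 2 paths.
Direct stake: 90% = 90%.
Via Vantage: 92% × 5% = 4.6%.
Total: 90% + 4.6% = 94.6%.
Rounded: 94.60%.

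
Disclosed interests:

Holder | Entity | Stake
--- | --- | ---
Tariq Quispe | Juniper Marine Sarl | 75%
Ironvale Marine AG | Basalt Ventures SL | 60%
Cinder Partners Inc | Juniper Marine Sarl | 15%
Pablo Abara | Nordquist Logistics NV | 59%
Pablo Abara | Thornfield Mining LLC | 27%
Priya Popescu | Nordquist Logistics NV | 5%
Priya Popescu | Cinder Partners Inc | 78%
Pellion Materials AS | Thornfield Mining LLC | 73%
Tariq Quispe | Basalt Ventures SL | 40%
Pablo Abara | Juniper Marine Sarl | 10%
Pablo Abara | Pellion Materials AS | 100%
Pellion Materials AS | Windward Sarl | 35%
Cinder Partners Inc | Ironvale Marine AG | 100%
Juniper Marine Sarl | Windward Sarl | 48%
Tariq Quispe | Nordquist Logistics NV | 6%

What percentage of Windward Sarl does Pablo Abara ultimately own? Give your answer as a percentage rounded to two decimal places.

Pablo reaches Windward along 2 paths.
Via Juniper: 10% × 48% = 4.8%.
Via Pellion: 100% × 35% = 35%.
Total: 4.8% + 35% = 39.8%.
Rounded: 39.80%.

39.80%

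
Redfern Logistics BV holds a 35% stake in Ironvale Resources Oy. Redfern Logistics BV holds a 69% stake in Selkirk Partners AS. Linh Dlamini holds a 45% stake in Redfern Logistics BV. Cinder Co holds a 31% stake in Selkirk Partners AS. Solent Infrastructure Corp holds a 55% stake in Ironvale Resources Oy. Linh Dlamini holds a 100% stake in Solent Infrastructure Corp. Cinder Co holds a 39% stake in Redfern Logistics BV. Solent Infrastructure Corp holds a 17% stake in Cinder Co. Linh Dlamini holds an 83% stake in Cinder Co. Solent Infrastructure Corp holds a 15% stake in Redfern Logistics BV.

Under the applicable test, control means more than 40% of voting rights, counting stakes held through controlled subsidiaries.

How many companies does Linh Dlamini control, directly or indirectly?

5

Linh holds 100% of Solent, so Linh controls Solent.
Solent and Linh together hold 17% + 83% = 100% of Cinder, so Linh controls Cinder.
Solent and Cinder and Linh together hold 15% + 39% + 45% = 99% of Redfern, so Linh controls Redfern.
Cinder and Redfern together hold 31% + 69% = 100% of Selkirk, so Linh controls Selkirk.
Solent and Redfern together hold 55% + 35% = 90% of Ironvale, so Linh controls Ironvale.
Linh controls 5 companies.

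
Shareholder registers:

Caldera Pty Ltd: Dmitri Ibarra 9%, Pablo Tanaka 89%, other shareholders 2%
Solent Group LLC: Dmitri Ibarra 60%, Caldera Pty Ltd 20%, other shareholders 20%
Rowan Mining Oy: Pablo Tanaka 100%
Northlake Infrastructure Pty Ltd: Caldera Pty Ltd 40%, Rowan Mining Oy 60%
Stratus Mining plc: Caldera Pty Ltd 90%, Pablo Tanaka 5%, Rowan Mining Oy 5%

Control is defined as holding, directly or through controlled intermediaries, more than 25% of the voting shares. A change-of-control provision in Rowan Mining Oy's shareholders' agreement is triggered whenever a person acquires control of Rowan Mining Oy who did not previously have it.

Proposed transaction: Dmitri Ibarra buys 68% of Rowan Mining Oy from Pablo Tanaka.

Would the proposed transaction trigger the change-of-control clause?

The purchase adds only to Dmitri's holdings (Pablo's stake shrinks), so Dmitri is the only person who could newly come to control Rowan.
Dmitri holds 60% of Solent, so Dmitri controls Solent.
Neither Dmitri nor any entity Dmitri controls holds any voting interest in Rowan.
So before the transaction, Dmitri does not control Rowan.
After the purchase, Dmitri holds 68% of Rowan directly, and Pablo's stake falls to 32%.
Dmitri holds 68% of Rowan, so Dmitri controls Rowan.
Dmitri did not control Rowan before and does after, so the clause is triggered.

Yes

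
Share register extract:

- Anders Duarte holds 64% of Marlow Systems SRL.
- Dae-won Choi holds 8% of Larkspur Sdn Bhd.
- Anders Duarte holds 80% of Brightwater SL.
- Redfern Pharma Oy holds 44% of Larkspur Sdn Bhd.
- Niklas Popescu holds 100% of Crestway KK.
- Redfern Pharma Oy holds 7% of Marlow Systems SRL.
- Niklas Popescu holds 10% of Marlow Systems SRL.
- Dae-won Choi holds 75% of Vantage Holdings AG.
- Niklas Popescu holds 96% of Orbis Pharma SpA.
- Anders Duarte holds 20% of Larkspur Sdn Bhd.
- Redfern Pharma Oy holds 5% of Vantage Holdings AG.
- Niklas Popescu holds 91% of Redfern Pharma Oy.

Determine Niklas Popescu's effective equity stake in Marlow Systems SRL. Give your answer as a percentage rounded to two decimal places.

Niklas reaches Marlow along 2 paths.
Via Redfern: 91% × 7% = 6.37%.
Direct stake: 10% = 10%.
Total: 6.37% + 10% = 16.37%.

16.37%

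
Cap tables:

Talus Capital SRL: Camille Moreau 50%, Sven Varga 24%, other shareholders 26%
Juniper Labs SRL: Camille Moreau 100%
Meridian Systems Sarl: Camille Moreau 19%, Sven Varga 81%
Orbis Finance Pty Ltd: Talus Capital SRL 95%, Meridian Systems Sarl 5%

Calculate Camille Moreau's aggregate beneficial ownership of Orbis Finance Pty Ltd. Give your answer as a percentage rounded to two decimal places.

Camille reaches Orbis along 2 paths.
Via Talus: 50% × 95% = 47.5%.
Via Meridian: 19% × 5% = 0.95%.
Total: 47.5% + 0.95% = 48.45%.

48.45%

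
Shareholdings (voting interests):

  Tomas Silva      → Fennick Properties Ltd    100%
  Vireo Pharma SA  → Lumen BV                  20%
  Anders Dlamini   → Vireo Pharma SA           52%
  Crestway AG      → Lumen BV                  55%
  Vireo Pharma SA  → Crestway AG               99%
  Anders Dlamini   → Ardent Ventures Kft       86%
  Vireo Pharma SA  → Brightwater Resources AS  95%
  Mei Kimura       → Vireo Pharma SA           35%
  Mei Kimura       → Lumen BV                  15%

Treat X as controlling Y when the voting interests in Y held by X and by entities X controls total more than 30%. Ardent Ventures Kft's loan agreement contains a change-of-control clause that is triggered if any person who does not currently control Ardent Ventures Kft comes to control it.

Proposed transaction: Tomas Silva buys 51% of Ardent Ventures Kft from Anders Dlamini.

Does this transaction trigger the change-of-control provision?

The purchase adds only to Tomas's holdings (Anders's stake shrinks), so Tomas is the only person who could newly come to control Ardent.
Tomas holds 100% of Fennick, so Tomas controls Fennick.
Neither Tomas nor any entity Tomas controls holds any voting interest in Ardent.
So before the transaction, Tomas does not control Ardent.
After the purchase, Tomas holds 51% of Ardent directly, and Anders's stake falls to 35%.
Tomas holds 51% of Ardent, so Tomas controls Ardent.
Tomas did not control Ardent before and does after, so the clause is triggered.

Yes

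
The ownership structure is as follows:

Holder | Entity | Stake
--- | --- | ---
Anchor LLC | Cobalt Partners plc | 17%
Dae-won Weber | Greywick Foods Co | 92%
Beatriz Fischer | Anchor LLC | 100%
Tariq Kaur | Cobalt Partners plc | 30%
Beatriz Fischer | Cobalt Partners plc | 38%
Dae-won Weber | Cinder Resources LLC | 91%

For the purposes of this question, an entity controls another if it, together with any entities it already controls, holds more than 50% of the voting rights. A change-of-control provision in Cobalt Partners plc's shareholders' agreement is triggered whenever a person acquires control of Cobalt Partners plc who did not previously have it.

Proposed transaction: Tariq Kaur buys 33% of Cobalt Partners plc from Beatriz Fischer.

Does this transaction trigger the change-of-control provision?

The purchase adds only to Tariq's holdings (Beatriz's stake shrinks), so Tariq is the only person who could newly come to control Cobalt.
Tariq's largest direct stake is 30% in Cobalt, which does not meet the threshold, so Tariq controls no company.
In Cobalt, Tariq's side holds only 30%, not > 50%.
So before the transaction, Tariq does not control Cobalt.
After the purchase, Tariq's direct stake in Cobalt rises to 30% + 33% = 63%, and Beatriz's stake falls to 5%.
Tariq holds 63% of Cobalt, so Tariq controls Cobalt.
Tariq did not control Cobalt before and does after, so the clause is triggered.

Yes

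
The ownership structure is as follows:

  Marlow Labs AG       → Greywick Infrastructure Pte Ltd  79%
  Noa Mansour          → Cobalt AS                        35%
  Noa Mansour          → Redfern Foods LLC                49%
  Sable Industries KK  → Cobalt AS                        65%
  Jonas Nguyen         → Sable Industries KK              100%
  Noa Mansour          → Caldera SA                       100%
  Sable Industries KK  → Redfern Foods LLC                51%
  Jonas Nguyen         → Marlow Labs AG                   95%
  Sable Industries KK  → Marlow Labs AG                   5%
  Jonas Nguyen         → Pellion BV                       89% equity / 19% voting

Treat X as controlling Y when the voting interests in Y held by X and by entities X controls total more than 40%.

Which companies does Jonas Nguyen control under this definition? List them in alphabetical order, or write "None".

Jonas holds 100% of Sable, so Jonas controls Sable.
Sable holds 65% of Cobalt, so Jonas controls Cobalt.
Sable and Jonas together hold 5% + 95% = 100% of Marlow, so Jonas controls Marlow.
Marlow holds 79% of Greywick, so Jonas controls Greywick.
Sable holds 51% of Redfern, so Jonas controls Redfern.
No other company's threshold is met.

Cobalt AS, Greywick Infrastructure Pte Ltd, Marlow Labs AG, Redfern Foods LLC, Sable Industries KK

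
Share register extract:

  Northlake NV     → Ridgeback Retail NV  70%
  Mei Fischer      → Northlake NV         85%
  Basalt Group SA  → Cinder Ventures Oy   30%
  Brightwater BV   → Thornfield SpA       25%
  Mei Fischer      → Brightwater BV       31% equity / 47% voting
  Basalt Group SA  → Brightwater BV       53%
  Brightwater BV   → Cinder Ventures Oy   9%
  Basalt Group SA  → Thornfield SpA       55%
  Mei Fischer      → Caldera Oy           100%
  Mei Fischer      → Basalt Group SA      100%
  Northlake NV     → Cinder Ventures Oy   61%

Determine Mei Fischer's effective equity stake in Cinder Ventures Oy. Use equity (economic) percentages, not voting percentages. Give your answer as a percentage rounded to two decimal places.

89.41%

Mei reaches Cinder along 4 paths.
Via Basalt: 100% × 30% = 30%.
Via Brightwater: 31% × 9% = 2.79%.
Via Basalt → Brightwater: 100% × 53% × 9% = 4.77%.
Via Northlake: 85% × 61% = 51.85%.
Total: 30% + 2.79% + 4.77% + 51.85% = 89.41%.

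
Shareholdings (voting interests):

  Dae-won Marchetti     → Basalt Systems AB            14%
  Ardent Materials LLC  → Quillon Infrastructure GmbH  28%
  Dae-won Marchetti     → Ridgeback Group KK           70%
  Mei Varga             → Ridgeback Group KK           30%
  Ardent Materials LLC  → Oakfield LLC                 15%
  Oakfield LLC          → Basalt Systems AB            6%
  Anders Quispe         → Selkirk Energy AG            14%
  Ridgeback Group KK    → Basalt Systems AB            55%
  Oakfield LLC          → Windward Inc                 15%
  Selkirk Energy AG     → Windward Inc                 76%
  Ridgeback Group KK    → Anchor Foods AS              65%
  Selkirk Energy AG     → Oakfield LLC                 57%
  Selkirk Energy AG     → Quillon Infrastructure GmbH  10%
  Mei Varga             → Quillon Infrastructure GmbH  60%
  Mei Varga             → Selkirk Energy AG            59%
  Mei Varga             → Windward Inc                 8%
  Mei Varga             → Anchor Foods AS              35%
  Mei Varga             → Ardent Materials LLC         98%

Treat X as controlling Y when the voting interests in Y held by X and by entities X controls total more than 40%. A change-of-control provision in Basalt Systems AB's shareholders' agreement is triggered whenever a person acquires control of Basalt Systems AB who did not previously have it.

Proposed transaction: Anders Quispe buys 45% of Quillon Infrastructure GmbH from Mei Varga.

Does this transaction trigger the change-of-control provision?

The purchase adds only to Anders's holdings (Mei's stake shrinks), so Anders is the only person who could newly come to control Basalt.
Anders's largest direct stake is 14% in Selkirk, which does not meet the threshold, so Anders controls no company.
Neither Anders nor any entity Anders controls holds any voting interest in Basalt.
So before the transaction, Anders does not control Basalt.
After the purchase, Anders holds 45% of Quillon directly, and Mei's stake falls to 15%.
Anders holds 45% of Quillon, so Anders controls Quillon.
After the transaction, neither Anders nor any entity Anders controls holds a voting interest in Basalt, so Anders still does not control it.
No new person acquires control, so the clause is not triggered.

No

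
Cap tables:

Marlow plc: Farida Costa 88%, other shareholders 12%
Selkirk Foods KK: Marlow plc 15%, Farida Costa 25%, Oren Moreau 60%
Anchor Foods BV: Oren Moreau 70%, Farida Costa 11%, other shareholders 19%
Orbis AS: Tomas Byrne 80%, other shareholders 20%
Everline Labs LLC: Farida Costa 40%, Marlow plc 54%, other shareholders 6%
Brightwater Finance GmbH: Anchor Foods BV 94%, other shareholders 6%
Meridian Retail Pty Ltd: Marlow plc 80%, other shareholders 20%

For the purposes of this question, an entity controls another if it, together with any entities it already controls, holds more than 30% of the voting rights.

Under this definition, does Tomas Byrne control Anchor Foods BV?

Tomas holds 80% of Orbis, so Tomas controls Orbis.
Neither Tomas nor any entity Tomas controls holds any voting interest in Anchor.
So Tomas does not control Anchor.

No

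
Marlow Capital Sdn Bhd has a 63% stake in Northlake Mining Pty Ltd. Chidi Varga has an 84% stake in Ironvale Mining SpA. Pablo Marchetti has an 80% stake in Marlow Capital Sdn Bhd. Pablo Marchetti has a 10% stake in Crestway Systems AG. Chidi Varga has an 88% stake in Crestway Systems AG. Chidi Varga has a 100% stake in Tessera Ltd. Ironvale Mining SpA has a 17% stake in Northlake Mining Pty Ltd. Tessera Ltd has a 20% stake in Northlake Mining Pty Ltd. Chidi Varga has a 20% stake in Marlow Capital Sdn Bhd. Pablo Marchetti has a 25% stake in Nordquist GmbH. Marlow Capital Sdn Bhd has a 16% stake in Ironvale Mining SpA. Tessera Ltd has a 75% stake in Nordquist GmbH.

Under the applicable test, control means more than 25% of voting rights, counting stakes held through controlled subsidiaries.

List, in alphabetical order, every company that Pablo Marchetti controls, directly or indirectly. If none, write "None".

Marlow Capital Sdn Bhd, Northlake Mining Pty Ltd

Pablo holds 80% of Marlow, so Pablo controls Marlow.
Marlow holds 63% of Northlake, so Pablo controls Northlake.
No other company's threshold is met.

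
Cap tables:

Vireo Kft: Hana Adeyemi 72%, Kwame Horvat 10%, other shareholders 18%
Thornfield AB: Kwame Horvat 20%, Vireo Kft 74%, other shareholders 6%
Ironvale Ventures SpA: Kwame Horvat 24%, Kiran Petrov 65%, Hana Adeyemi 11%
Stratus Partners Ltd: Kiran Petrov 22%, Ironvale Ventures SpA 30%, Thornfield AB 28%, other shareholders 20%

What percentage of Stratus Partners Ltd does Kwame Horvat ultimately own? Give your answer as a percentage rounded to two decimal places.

14.87%

Kwame reaches Stratus along 3 paths.
Via Ironvale: 24% × 30% = 7.2%.
Via Thornfield: 20% × 28% = 5.6%.
Via Vireo → Thornfield: 10% × 74% × 28% = 2.072%.
Total: 7.2% + 5.6% + 2.072% = 14.872%.
Rounded: 14.87%.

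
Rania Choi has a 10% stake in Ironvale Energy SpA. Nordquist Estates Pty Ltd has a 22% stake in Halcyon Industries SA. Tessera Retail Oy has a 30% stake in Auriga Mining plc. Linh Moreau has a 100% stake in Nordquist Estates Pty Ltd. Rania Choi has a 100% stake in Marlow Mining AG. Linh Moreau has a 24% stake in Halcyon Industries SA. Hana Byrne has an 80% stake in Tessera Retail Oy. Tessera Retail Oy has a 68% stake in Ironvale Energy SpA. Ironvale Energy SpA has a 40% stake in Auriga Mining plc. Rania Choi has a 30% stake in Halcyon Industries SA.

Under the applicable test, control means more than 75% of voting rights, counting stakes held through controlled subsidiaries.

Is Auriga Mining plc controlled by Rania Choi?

No

Rania holds 100% of Marlow, so Rania controls Marlow.
Neither Rania nor any entity Rania controls holds any voting interest in Auriga.
So Rania does not control Auriga.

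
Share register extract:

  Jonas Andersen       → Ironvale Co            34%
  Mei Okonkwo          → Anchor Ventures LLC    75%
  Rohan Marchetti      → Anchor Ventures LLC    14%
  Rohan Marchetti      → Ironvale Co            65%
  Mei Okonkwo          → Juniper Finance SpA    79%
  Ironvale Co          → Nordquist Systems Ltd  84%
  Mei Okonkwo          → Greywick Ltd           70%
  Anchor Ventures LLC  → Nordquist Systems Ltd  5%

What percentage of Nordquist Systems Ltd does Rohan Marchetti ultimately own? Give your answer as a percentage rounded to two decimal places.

55.30%

Rohan reaches Nordquist along 2 paths.
Via Ironvale: 65% × 84% = 54.6%.
Via Anchor: 14% × 5% = 0.7%.
Total: 54.6% + 0.7% = 55.3%.
Rounded: 55.30%.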